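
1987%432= 259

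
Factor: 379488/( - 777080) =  -2^2*3^1 * 5^ ( - 1)* 59^1*67^1*19427^( -1 ) =- 47436/97135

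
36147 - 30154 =5993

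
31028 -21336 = 9692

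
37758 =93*406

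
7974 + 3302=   11276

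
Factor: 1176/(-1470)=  - 4/5 = -  2^2*5^(-1)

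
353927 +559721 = 913648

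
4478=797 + 3681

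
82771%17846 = 11387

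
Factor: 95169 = 3^1 * 31723^1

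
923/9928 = 923/9928 = 0.09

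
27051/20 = 1352+11/20 = 1352.55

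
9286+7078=16364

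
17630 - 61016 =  - 43386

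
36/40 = 9/10 = 0.90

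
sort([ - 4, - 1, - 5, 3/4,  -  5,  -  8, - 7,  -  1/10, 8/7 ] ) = [-8,  -  7, - 5, - 5,  -  4, - 1,  -  1/10, 3/4,  8/7 ] 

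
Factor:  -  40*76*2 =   -  6080 = - 2^6 *5^1*19^1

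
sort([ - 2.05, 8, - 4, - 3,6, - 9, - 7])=[ -9, - 7 , - 4, - 3,-2.05, 6,8]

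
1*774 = 774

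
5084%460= 24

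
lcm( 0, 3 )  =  0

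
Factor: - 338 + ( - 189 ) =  - 527 = - 17^1*31^1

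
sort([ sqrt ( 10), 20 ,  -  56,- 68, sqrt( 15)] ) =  [ - 68, - 56,sqrt ( 10),sqrt( 15 ) , 20 ] 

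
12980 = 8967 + 4013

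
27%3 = 0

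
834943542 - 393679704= 441263838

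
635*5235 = 3324225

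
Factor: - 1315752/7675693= - 2^3 * 3^1 * 31^( - 1) *73^1*751^1*247603^( - 1) 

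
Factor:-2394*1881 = - 2^1*3^4*7^1*11^1*19^2 = - 4503114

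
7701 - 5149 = 2552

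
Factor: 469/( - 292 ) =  - 2^( - 2 )*7^1*67^1*73^( - 1)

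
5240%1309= 4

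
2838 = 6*473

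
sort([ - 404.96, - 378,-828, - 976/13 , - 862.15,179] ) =[ - 862.15, - 828, - 404.96, - 378,  -  976/13,  179] 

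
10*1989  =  19890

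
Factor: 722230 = 2^1*5^1*72223^1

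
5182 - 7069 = -1887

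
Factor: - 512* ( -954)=488448 = 2^10*3^2 *53^1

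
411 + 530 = 941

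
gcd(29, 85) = 1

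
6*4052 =24312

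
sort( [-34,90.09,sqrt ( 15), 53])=[  -  34, sqrt( 15), 53,90.09 ]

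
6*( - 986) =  - 5916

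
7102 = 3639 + 3463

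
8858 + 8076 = 16934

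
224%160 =64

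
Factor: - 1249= - 1249^1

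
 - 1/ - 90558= 1/90558 = 0.00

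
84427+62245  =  146672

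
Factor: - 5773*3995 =  -  5^1*17^1 * 23^1  *  47^1 * 251^1 = - 23063135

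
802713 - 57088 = 745625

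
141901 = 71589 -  - 70312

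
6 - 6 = 0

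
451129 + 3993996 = 4445125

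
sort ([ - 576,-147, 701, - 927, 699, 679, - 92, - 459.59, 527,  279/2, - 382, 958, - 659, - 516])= [-927, - 659, - 576, - 516,-459.59 , - 382, - 147 ,  -  92, 279/2,527, 679,699,701,958]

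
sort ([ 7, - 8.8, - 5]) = [- 8.8, - 5,7] 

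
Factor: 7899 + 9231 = 17130  =  2^1*3^1*5^1 * 571^1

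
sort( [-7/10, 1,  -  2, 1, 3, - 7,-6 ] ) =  [-7,-6, - 2,-7/10, 1,1,3]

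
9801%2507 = 2280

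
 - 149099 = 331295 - 480394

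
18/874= 9/437 = 0.02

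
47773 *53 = 2531969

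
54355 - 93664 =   -  39309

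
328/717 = 328/717 = 0.46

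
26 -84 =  - 58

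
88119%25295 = 12234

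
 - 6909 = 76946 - 83855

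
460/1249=460/1249 =0.37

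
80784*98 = 7916832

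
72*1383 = 99576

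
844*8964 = 7565616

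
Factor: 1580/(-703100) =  - 5^( - 1 ) *89^( - 1 ) = -1/445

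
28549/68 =419 + 57/68 = 419.84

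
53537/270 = 53537/270 = 198.29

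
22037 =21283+754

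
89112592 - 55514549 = 33598043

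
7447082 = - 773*(-9634)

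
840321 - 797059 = 43262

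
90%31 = 28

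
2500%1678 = 822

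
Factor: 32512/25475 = 2^8 *5^(- 2 )*127^1 * 1019^( - 1 )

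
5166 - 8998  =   - 3832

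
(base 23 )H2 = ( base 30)D3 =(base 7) 1101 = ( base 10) 393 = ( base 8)611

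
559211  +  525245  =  1084456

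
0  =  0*81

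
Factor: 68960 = 2^5*5^1*431^1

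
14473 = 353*41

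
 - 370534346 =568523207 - 939057553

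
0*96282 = 0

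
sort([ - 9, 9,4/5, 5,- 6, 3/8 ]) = [ - 9,- 6,3/8, 4/5,5, 9]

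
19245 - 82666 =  - 63421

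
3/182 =3/182 =0.02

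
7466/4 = 1866 + 1/2 = 1866.50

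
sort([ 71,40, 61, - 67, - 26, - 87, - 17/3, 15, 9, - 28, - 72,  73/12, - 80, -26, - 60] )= [-87,-80, - 72 , - 67,-60, - 28, - 26, - 26,-17/3, 73/12, 9, 15, 40, 61,71]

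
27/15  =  9/5=1.80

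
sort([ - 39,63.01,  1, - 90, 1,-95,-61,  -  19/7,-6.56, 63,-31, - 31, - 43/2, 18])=[-95, - 90  ,-61, - 39, - 31,-31, - 43/2 , - 6.56, - 19/7, 1,  1,18, 63, 63.01] 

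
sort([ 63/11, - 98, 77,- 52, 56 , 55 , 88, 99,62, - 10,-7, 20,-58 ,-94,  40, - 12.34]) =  [ - 98,-94, - 58 , - 52, - 12.34, - 10, - 7,63/11, 20 , 40,55 , 56, 62 , 77, 88,99 ] 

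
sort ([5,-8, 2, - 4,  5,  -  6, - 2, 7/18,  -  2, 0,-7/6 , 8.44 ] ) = [-8, - 6, - 4, - 2, - 2, - 7/6,0,7/18,2,5 , 5,8.44]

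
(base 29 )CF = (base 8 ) 553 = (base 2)101101011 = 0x16b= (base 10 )363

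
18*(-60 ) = -1080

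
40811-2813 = 37998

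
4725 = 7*675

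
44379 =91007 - 46628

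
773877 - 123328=650549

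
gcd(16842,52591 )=7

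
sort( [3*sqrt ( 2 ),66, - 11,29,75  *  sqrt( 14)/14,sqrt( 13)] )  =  [-11,sqrt(13),3*sqrt( 2),75*sqrt (14 )/14, 29,66 ]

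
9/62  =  9/62=0.15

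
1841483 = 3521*523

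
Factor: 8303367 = 3^1*29^1 * 95441^1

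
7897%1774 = 801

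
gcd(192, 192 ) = 192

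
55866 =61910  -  6044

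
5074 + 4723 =9797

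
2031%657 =60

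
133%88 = 45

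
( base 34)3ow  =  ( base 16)10DC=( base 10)4316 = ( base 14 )1804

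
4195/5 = 839 = 839.00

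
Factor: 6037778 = 2^1*149^1*20261^1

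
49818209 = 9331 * 5339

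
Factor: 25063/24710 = 71/70 = 2^(- 1 ) * 5^( -1 )*7^(-1 )*71^1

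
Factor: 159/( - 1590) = - 2^( - 1 ) * 5^( - 1) = - 1/10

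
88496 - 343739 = - 255243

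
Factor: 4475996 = 2^2*7^1*159857^1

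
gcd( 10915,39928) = 1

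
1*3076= 3076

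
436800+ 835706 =1272506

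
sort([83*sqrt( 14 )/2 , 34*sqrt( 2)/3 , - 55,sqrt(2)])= [- 55,  sqrt ( 2 ),  34*sqrt( 2 ) /3, 83*sqrt( 14)/2] 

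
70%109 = 70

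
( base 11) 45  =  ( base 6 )121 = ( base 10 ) 49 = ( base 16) 31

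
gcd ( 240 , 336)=48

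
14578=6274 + 8304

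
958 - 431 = 527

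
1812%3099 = 1812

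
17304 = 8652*2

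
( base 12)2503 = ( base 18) CG3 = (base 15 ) 1389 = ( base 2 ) 1000001010011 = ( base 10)4179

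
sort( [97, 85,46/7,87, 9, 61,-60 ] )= [ - 60,46/7,9,61,85 , 87,97 ] 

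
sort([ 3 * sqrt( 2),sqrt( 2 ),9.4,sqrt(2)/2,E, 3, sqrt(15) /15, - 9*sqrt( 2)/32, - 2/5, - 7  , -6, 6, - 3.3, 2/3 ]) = [ - 7, - 6, - 3.3, - 2/5, - 9*sqrt( 2)/32, sqrt( 15)/15, 2/3,  sqrt ( 2)/2,sqrt( 2 ),E, 3, 3*sqrt(2), 6,9.4]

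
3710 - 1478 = 2232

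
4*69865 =279460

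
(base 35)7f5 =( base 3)110111020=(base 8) 21621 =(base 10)9105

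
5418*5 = 27090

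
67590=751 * 90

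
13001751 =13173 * 987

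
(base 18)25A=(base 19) 217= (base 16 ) 2EC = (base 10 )748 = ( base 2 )1011101100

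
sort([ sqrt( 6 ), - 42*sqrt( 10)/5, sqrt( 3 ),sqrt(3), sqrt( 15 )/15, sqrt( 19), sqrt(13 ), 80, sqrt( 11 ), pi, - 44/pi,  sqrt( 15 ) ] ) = [-42*sqrt(10)/5, - 44/pi,sqrt(15 ) /15, sqrt(3), sqrt( 3 ), sqrt( 6 ),pi, sqrt( 11), sqrt( 13), sqrt(15), sqrt(19 ), 80 ] 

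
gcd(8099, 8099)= 8099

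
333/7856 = 333/7856 = 0.04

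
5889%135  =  84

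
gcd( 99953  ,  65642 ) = 1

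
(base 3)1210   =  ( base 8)60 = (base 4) 300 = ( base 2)110000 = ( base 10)48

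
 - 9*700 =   -  6300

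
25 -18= 7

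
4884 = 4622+262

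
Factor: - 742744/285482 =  - 908/349=- 2^2*227^1*349^(-1)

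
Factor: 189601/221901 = 587/687 = 3^( - 1 )*229^( - 1 )*587^1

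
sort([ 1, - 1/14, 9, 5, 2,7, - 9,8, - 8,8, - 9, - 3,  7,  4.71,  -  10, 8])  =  [ - 10, - 9, - 9, - 8, - 3, - 1/14,  1,2, 4.71,5 , 7,  7, 8,8,8,9]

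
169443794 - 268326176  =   - 98882382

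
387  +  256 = 643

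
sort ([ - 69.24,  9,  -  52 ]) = [ - 69.24, - 52 , 9]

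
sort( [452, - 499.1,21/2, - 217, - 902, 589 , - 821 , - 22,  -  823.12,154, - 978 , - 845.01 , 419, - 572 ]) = [ - 978, - 902, - 845.01, - 823.12,  -  821, - 572, - 499.1, - 217, - 22,21/2, 154,  419, 452, 589 ] 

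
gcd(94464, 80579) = 1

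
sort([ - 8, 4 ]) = [ - 8,4 ] 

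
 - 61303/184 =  - 61303/184 =- 333.17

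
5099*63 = 321237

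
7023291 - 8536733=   -1513442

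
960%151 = 54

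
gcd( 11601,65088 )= 9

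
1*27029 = 27029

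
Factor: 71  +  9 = 80  =  2^4*5^1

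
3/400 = 3/400 = 0.01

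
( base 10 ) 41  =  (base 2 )101001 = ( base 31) 1A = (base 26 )1F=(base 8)51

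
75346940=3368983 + 71977957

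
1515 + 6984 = 8499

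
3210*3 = 9630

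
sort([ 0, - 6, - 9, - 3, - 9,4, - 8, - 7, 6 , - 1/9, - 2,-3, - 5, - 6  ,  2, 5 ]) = [ - 9 , - 9, - 8, - 7 , - 6 , - 6, - 5, - 3, - 3, - 2, -1/9, 0, 2,4,5,6 ] 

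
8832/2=4416=4416.00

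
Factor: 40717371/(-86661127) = - 3^1*7^ (-1 )*1039^1*13063^1*12380161^( - 1)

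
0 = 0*597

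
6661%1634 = 125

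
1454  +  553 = 2007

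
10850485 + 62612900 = 73463385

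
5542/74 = 2771/37 = 74.89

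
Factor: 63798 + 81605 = 145403 = 97^1*1499^1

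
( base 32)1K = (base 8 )64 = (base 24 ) 24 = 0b110100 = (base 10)52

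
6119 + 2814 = 8933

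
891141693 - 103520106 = 787621587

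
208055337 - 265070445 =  - 57015108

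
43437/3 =14479= 14479.00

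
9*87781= 790029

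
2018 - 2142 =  - 124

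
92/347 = 92/347 = 0.27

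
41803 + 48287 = 90090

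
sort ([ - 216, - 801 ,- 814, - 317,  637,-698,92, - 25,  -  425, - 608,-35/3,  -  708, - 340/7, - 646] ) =[ - 814, - 801, - 708, - 698, - 646,  -  608,  -  425,-317 , -216, - 340/7 , - 25 , - 35/3, 92,  637] 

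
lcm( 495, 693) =3465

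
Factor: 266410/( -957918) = - 3^( - 1)*5^1 * 13^( - 1 )*12281^( - 1)*26641^1 = - 133205/478959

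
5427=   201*27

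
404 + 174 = 578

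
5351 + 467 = 5818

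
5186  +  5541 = 10727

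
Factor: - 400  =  - 2^4 *5^2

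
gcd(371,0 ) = 371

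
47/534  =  47/534 = 0.09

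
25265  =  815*31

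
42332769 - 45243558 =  - 2910789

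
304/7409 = 304/7409   =  0.04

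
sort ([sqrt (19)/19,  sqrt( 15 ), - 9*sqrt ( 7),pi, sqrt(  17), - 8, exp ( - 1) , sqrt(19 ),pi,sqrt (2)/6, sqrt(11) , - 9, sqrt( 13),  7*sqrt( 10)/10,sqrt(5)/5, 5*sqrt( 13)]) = [ - 9 * sqrt(7 ),-9 , - 8, sqrt (19)/19 , sqrt (2)/6, exp( - 1),sqrt(5)/5, 7*sqrt(10)/10, pi, pi, sqrt ( 11), sqrt(  13),sqrt( 15),sqrt (17 ),sqrt( 19), 5 *sqrt(13)] 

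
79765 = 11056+68709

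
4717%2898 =1819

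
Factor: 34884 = 2^2*3^3*17^1*19^1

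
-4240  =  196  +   - 4436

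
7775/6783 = 1 + 992/6783 = 1.15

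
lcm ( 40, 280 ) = 280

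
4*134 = 536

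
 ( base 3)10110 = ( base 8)135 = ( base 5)333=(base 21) 49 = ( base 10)93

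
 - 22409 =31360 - 53769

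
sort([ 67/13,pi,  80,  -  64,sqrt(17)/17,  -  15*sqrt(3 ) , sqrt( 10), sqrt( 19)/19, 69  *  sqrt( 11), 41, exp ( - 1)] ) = [ - 64,-15*sqrt(3), sqrt( 19 )/19, sqrt( 17)/17,exp(-1),  pi,  sqrt(10 ),  67/13,  41, 80, 69*sqrt( 11)]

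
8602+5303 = 13905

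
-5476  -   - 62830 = 57354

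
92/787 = 92/787=0.12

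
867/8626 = 867/8626= 0.10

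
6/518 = 3/259  =  0.01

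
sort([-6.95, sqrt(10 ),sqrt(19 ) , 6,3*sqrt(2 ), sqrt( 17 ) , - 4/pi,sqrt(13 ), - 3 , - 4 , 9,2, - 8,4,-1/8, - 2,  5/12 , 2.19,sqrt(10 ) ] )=[ - 8 ,  -  6.95 , - 4, - 3,- 2, - 4/pi,-1/8 , 5/12,  2,2.19, sqrt (10) , sqrt(10) , sqrt(13),  4, sqrt( 17 ) , 3*sqrt(2 ),sqrt(19 ), 6,9] 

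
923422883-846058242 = 77364641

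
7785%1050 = 435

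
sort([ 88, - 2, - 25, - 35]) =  [ - 35, - 25, - 2, 88] 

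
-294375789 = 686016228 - 980392017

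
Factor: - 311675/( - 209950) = 959/646 = 2^(-1)* 7^1 * 17^(- 1) * 19^ (-1 )*137^1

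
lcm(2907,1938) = 5814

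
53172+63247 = 116419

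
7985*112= 894320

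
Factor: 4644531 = 3^2*19^1  *  157^1*173^1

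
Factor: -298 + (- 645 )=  - 943  =  - 23^1*41^1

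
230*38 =8740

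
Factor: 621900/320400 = 691/356 = 2^(-2) * 89^( - 1) * 691^1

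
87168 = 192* 454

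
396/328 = 99/82= 1.21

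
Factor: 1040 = 2^4*5^1*13^1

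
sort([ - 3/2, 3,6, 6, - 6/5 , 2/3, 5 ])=[ - 3/2,-6/5,2/3 , 3, 5, 6 , 6 ] 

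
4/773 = 4/773 = 0.01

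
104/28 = 3 + 5/7 = 3.71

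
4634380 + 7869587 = 12503967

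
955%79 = 7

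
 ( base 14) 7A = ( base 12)90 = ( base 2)1101100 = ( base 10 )108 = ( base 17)66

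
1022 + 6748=7770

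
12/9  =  4/3= 1.33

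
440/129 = 440/129 = 3.41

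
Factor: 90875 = 5^3  *  727^1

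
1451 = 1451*1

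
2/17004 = 1/8502 = 0.00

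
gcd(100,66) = 2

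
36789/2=18394+1/2  =  18394.50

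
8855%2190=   95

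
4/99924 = 1/24981 = 0.00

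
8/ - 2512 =-1/314 = -  0.00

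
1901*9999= 19008099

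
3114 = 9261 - 6147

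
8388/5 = 8388/5 = 1677.60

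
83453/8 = 10431+5/8 =10431.62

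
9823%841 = 572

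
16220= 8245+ 7975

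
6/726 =1/121= 0.01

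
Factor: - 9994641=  - 3^1*347^1*9601^1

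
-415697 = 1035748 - 1451445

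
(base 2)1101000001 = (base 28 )11L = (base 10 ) 833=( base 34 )OH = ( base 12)595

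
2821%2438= 383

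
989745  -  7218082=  - 6228337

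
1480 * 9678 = 14323440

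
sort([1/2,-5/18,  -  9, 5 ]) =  [ - 9,-5/18, 1/2, 5 ]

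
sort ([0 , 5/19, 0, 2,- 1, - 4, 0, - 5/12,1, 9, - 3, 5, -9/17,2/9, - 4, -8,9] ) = [ - 8, -4,-4,-3, -1,  -  9/17,-5/12,0, 0,0, 2/9,5/19, 1 , 2, 5,9,9]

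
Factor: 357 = 3^1*7^1*17^1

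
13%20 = 13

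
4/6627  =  4/6627  =  0.00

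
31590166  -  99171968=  - 67581802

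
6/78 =1/13 = 0.08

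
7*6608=46256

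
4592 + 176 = 4768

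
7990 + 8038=16028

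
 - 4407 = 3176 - 7583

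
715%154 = 99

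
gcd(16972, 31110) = 2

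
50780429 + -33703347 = 17077082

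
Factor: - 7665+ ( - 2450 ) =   -  5^1 * 7^1*17^2 = -10115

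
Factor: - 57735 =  - 3^2 * 5^1  *  1283^1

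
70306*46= 3234076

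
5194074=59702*87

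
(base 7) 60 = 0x2A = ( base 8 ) 52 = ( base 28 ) 1E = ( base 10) 42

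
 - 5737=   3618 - 9355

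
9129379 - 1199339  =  7930040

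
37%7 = 2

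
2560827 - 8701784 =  - 6140957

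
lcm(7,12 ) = 84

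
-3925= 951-4876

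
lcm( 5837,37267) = 484471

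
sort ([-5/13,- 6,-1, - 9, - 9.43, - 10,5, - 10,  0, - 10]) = [ - 10,-10,-10 , - 9.43,-9 , - 6, - 1, - 5/13,0,5]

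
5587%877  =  325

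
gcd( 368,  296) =8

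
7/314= 7/314  =  0.02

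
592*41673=24670416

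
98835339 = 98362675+472664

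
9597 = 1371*7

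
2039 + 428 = 2467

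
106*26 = 2756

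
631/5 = 631/5  =  126.20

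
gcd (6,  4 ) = 2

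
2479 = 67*37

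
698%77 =5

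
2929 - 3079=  - 150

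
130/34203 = 10/2631 = 0.00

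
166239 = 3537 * 47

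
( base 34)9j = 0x145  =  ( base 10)325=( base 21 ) FA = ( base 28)BH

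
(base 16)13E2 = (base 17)10A7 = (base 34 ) 4do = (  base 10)5090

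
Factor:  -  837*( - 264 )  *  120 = 26516160 = 2^6*3^5*5^1*11^1*31^1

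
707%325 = 57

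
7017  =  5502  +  1515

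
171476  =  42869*4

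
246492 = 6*41082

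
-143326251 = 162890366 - 306216617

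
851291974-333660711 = 517631263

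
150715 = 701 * 215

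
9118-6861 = 2257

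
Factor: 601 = 601^1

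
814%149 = 69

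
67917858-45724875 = 22192983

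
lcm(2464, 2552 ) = 71456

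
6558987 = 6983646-424659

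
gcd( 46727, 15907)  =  1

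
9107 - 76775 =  - 67668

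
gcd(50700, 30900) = 300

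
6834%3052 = 730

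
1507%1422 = 85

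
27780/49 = 566+46/49 =566.94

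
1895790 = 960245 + 935545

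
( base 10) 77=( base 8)115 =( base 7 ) 140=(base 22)3b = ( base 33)2B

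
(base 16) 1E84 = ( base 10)7812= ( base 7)31530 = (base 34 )6pq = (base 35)6d7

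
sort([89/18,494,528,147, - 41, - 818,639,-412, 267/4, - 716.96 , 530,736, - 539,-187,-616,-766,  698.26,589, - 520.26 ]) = [-818, -766,  -  716.96, - 616, - 539, - 520.26, -412, - 187,- 41,  89/18,267/4,  147, 494, 528, 530, 589 , 639, 698.26,736]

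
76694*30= 2300820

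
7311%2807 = 1697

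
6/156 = 1/26  =  0.04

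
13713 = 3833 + 9880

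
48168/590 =24084/295  =  81.64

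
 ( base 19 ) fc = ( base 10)297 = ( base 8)451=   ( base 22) db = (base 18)g9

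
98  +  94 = 192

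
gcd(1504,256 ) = 32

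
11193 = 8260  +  2933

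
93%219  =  93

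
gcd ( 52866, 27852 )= 66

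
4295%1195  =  710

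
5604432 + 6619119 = 12223551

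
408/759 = 136/253= 0.54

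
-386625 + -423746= -810371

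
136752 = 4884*28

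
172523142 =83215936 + 89307206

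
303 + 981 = 1284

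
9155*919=8413445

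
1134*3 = 3402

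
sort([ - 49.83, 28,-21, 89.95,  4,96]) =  [ - 49.83, - 21,4, 28,89.95, 96] 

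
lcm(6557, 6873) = 570459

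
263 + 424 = 687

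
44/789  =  44/789 = 0.06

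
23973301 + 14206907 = 38180208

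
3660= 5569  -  1909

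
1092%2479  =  1092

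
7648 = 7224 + 424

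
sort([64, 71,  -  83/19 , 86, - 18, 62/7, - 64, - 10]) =[-64, - 18, - 10, - 83/19,  62/7,64,71, 86] 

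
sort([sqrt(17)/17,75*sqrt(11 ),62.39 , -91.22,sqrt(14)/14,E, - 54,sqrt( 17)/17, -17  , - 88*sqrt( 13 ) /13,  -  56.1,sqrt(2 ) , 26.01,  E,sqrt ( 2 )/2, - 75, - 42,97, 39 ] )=[ - 91.22, - 75, - 56.1, - 54, - 42, - 88  *  sqrt( 13 )/13, - 17, sqrt( 17 )/17, sqrt ( 17)/17,sqrt(14)/14,sqrt( 2) /2,sqrt( 2),E, E, 26.01,39 , 62.39,97,  75  *  sqrt( 11) ] 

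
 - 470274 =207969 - 678243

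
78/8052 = 13/1342 = 0.01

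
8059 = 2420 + 5639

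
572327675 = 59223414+513104261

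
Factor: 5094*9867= 50262498  =  2^1*3^3*11^1*13^1*23^1 * 283^1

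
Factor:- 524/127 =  -2^2*127^(-1 )*131^1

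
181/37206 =181/37206  =  0.00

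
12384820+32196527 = 44581347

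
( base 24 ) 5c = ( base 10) 132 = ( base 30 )4C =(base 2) 10000100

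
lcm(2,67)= 134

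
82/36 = 41/18= 2.28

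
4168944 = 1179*3536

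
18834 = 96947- 78113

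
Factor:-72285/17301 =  - 5^1*61^1*73^( - 1)= -  305/73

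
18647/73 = 255 + 32/73 = 255.44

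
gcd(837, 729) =27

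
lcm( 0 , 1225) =0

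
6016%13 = 10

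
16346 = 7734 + 8612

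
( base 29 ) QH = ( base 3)1001120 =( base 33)nc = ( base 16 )303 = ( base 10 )771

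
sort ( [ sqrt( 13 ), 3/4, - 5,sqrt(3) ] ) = [ - 5,3/4, sqrt( 3)  ,  sqrt( 13 ) ] 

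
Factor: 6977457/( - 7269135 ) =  - 2325819/2423045 = - 3^1* 5^( - 1 )*484609^( - 1) * 775273^1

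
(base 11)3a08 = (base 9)7130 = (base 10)5211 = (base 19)E85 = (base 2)1010001011011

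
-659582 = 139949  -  799531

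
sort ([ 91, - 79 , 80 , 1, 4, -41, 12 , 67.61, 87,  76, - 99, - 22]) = [  -  99, - 79, - 41 , -22, 1,4, 12, 67.61,76 , 80 , 87, 91]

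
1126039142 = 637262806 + 488776336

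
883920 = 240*3683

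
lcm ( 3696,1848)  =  3696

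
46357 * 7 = 324499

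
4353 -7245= -2892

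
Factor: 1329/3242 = 2^ ( - 1)*3^1*443^1*1621^( - 1 )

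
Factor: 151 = 151^1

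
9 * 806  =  7254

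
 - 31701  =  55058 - 86759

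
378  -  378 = 0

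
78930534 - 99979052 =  - 21048518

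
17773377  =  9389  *1893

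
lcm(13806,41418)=41418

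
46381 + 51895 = 98276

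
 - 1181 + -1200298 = - 1201479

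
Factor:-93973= -11^1*8543^1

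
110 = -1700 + 1810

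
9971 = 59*169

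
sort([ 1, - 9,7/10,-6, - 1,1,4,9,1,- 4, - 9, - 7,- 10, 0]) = [ - 10,-9, - 9, - 7, - 6, - 4,  -  1,0, 7/10,1, 1,1,4, 9]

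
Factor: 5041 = 71^2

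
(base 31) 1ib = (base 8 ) 2772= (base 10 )1530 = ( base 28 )1qi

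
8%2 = 0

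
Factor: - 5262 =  - 2^1 * 3^1 * 877^1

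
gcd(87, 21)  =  3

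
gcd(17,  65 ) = 1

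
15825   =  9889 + 5936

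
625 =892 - 267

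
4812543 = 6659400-1846857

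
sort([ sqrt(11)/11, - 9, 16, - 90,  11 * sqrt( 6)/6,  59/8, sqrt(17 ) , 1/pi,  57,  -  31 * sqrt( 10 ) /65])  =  [-90, -9, - 31*sqrt(10 )/65,  sqrt(11 )/11, 1/pi, sqrt(17),  11*sqrt( 6)/6,59/8, 16,57]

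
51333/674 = 51333/674   =  76.16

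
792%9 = 0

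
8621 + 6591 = 15212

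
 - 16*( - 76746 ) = 1227936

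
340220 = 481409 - 141189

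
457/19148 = 457/19148  =  0.02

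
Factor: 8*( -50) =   -  2^4*5^2 = - 400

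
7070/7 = 1010 = 1010.00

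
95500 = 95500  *1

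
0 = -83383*0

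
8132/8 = 2033/2 = 1016.50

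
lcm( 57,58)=3306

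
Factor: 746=2^1*373^1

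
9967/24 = 9967/24 = 415.29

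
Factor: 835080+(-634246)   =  200834 =2^1*100417^1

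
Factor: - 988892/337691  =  -2^2*247223^1*337691^(-1) 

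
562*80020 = 44971240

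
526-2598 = -2072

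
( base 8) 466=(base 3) 102111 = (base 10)310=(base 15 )15A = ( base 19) g6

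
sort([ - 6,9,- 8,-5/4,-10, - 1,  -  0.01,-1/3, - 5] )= [ - 10, - 8 , - 6, - 5, - 5/4, - 1, - 1/3, - 0.01,9] 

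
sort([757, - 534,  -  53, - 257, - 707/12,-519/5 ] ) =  [-534,- 257, - 519/5, - 707/12 , - 53, 757]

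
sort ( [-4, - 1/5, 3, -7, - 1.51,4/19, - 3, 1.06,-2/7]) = [ - 7, - 4 , - 3, - 1.51 , - 2/7,-1/5, 4/19, 1.06, 3]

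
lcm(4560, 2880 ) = 54720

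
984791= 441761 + 543030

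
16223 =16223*1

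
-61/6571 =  - 61/6571 = - 0.01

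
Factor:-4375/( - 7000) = 2^( - 3)*5^1 = 5/8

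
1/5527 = 1/5527 = 0.00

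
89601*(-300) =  - 26880300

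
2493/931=2 + 631/931 = 2.68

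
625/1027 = 625/1027 =0.61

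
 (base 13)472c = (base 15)2e74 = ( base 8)23431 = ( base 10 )10009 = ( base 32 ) 9op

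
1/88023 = 1/88023  =  0.00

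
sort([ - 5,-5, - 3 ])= [  -  5, - 5, - 3 ]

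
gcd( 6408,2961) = 9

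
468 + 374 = 842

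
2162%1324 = 838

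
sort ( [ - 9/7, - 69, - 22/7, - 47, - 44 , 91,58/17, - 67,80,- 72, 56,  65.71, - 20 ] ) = [ - 72, -69, - 67, - 47 ,-44, - 20, - 22/7, - 9/7,58/17, 56,65.71 , 80, 91] 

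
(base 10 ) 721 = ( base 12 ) 501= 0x2d1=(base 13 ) 436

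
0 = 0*9203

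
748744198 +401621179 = 1150365377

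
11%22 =11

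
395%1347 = 395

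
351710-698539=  - 346829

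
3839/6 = 3839/6 =639.83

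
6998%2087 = 737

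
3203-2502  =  701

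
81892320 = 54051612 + 27840708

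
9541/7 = 1363 = 1363.00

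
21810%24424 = 21810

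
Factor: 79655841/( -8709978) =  - 2^( - 1 )*3^1*59^1*150011^1*1451663^ ( - 1) = - 26551947/2903326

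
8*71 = 568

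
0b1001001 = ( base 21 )3A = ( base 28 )2h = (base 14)53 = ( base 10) 73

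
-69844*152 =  - 10616288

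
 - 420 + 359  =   - 61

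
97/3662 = 97/3662 = 0.03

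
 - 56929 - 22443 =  - 79372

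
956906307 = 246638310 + 710267997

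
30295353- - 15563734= 45859087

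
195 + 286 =481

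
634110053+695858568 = 1329968621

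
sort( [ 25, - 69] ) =[ - 69, 25] 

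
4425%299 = 239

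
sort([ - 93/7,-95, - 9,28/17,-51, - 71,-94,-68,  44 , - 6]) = [ - 95,  -  94,-71, - 68, - 51,-93/7 , - 9,- 6, 28/17, 44] 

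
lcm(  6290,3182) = 270470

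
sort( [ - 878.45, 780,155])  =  [-878.45, 155,780]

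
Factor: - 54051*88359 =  - 4775892309 = - 3^2*43^1*419^1 *29453^1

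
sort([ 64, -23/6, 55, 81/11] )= [-23/6, 81/11, 55, 64]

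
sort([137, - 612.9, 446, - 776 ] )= [  -  776, - 612.9,137, 446]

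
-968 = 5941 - 6909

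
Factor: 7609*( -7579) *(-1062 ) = 2^1*3^2*7^1*11^1 * 13^1*53^1*59^1*1087^1  =  61244064882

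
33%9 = 6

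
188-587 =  - 399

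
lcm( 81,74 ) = 5994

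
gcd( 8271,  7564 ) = 1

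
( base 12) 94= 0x70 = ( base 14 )80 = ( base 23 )4k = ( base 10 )112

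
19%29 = 19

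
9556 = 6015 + 3541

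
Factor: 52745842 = 2^1 * 4357^1*6053^1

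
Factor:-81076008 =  - 2^3*3^1 * 13^1*53^1 * 4903^1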